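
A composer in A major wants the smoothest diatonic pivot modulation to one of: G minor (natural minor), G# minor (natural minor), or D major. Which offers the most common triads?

Triads of A major: A (I), Bm (ii), C#m (iii), D (IV), E (V), F#m (vi), G#dim (vii°).
G minor (natural minor) shares 0: none.
G# minor (natural minor) shares 2: C#m, E.
D major shares 4: A, Bm, D, F#m.
The most common triads (4) are shared with D major.

D major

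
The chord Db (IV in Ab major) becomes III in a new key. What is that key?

Bb minor

The numeral III denotes a major triad on scale degree 3. With Db on degree 3, the tonic of the new key is Bb.
Degree 3 carries a major triad in natural-minor keys, so the destination is Bb minor.
Check: the diatonic triads of Bb minor (natural minor) are Bbm (i), Cdim (ii°), Db (III), Ebm (iv), Fm (v), Gb (VI), Ab (VII) — Db is indeed III.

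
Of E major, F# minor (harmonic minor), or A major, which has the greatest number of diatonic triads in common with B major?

E major

Triads of B major: B (I), C#m (ii), D#m (iii), E (IV), F# (V), G#m (vi), A#dim (vii°).
E major shares 4: B, C#m, E, G#m.
F# minor (harmonic minor) shares 0: none.
A major shares 2: C#m, E.
The most common triads (4) are shared with E major.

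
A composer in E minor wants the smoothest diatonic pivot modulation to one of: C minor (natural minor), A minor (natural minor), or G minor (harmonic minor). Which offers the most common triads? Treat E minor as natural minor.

A minor

Triads of E minor (natural minor): E minor (i), F♯ diminished (ii°), G major (III), A minor (iv), B minor (v), C major (VI), D major (VII).
C minor (natural minor) shares 0: none.
A minor (natural minor) shares 4: Em, G, Am, C.
G minor (harmonic minor) shares 2: F♯dim, D.
The most common triads (4) are shared with A minor.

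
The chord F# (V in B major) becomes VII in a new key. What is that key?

G# minor

The numeral VII denotes a major triad on scale degree 7. With F# on degree 7, the tonic of the new key is G#.
Degree 7 carries a major triad in natural-minor keys, so the destination is G# minor.
Check: the diatonic triads of G# minor (natural minor) are G#m (i), A#dim (ii°), B (III), C#m (iv), D#m (v), E (VI), F# (VII) — F# is indeed VII.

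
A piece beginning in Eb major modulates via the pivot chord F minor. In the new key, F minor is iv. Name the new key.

C minor

The numeral iv denotes a minor triad on scale degree 4. With F on degree 4, the tonic of the new key is C.
Degree 4 carries a minor triad in minor keys, so the destination is C minor.
Check: the diatonic triads of C minor (natural minor) are Cm (i), Ddim (ii°), Eb (III), Fm (iv), Gm (v), Ab (VI), Bb (VII) — F minor is indeed iv.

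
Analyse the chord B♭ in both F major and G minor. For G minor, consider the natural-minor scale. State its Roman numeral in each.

The scale of F major is F G A B♭ C D E; B♭ is degree 4, and the triad built there (B♭-D-F) is major, so it is IV.
The scale of G minor (natural minor) is G A B♭ C D E♭ F; B♭ is degree 3, and the triad built there (B♭-D-F) is major, so it is III.

IV in F major; III in G minor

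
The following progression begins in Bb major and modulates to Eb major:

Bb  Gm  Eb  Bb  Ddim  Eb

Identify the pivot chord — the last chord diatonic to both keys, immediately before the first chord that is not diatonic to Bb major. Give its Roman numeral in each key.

Bb — I in Bb major, V in Eb major

Chords diatonic to Bb major: Bb, Cm, Dm, Eb, F, Gm, Adim.
Reading the progression, the first chord not in that set is Ddim, so the modulation leaves Bb major there.
The chord immediately before Ddim is Bb, which is diatonic to both keys: I in Bb major and V in Eb major.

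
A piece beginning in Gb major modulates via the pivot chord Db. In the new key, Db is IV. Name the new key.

The numeral IV denotes a major triad on scale degree 4. With Db on degree 4, the tonic of the new key is Ab.
Degree 4 carries a major triad in major keys, so the destination is Ab major.
Check: the diatonic triads of Ab major are Ab (I), Bbm (ii), Cm (iii), Db (IV), Eb (V), Fm (vi), Gdim (vii°) — Db is indeed IV.

Ab major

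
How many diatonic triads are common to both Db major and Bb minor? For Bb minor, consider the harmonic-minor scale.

4

Diatonic triads of Db major: Db (I), Ebm (ii), Fm (iii), Gb (IV), Ab (V), Bbm (vi), Cdim (vii°).
Diatonic triads of Bb minor (harmonic minor): Bbm (i), Cdim (ii°), Dbaug (III+), Ebm (iv), F (V), Gb (VI), Adim (vii°).
Matching root and quality in both lists: Ebm, Gb, Bbm, Cdim.
That gives 4 common triads.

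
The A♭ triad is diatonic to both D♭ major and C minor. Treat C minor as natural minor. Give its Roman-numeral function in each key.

The scale of D♭ major is D♭ E♭ F G♭ A♭ B♭ C; A♭ is degree 5, and the triad built there (A♭-C-E♭) is major, so it is V.
The scale of C minor (natural minor) is C D E♭ F G A♭ B♭; A♭ is degree 6, and the triad built there (A♭-C-E♭) is major, so it is VI.

V in D♭ major; VI in C minor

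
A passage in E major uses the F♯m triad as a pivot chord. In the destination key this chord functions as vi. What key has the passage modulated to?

The numeral vi denotes a minor triad on scale degree 6. With F♯ on degree 6, the tonic of the new key is A.
Degree 6 carries a minor triad in major keys, so the destination is A major.
Check: the diatonic triads of A major are A (I), Bm (ii), C♯m (iii), D (IV), E (V), F♯m (vi), G♯dim (vii°) — F♯m is indeed vi.

A major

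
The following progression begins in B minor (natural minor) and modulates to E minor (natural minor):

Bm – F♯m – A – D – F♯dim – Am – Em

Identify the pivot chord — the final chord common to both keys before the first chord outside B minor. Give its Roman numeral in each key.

Chords diatonic to B minor: Bm, C♯dim, D, Em, F♯m, G, A.
Reading the progression, the first chord not in that set is F♯dim, so the modulation leaves B minor there.
The chord immediately before F♯dim is D, which is diatonic to both keys: III in B minor and VII in E minor.

D — III in B minor, VII in E minor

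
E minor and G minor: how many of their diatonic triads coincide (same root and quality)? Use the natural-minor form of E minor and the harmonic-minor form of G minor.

Diatonic triads of E minor (natural minor): Em (i), F#dim (ii°), G (III), Am (iv), Bm (v), C (VI), D (VII).
Diatonic triads of G minor (harmonic minor): Gm (i), Adim (ii°), Bbaug (III+), Cm (iv), D (V), Eb (VI), F#dim (vii°).
Matching root and quality in both lists: F#dim, D.
That gives 2 common triads.

2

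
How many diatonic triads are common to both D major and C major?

Diatonic triads of D major: D (I), Em (ii), F♯m (iii), G (IV), A (V), Bm (vi), C♯dim (vii°).
Diatonic triads of C major: C (I), Dm (ii), Em (iii), F (IV), G (V), Am (vi), Bdim (vii°).
Matching root and quality in both lists: Em, G.
That gives 2 common triads.

2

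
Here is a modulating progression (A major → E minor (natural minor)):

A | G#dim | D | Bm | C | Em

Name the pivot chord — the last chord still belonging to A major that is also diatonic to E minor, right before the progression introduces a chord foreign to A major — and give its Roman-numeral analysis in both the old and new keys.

Bm — ii in A major, v in E minor

Chords diatonic to A major: A, Bm, C#m, D, E, F#m, G#dim.
Reading the progression, the first chord not in that set is C, so the modulation leaves A major there.
The chord immediately before C is Bm, which is diatonic to both keys: ii in A major and v in E minor.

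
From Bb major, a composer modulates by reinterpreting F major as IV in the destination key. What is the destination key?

The numeral IV denotes a major triad on scale degree 4. With F on degree 4, the tonic of the new key is C.
Degree 4 carries a major triad in major keys, so the destination is C major.
Check: the diatonic triads of C major are C (I), Dm (ii), Em (iii), F (IV), G (V), Am (vi), Bdim (vii°) — F major is indeed IV.

C major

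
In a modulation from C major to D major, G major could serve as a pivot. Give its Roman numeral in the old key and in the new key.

The scale of C major is C D E F G A B; G is degree 5, and the triad built there (G-B-D) is major, so it is V.
The scale of D major is D E F# G A B C#; G is degree 4, and the triad built there (G-B-D) is major, so it is IV.

V in C major; IV in D major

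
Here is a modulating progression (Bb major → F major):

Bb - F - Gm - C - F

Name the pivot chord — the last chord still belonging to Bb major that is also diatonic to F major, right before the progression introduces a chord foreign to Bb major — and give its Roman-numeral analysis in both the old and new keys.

Chords diatonic to Bb major: Bb, Cm, Dm, Eb, F, Gm, Adim.
Reading the progression, the first chord not in that set is C, so the modulation leaves Bb major there.
The chord immediately before C is Gm, which is diatonic to both keys: vi in Bb major and ii in F major.

Gm — vi in Bb major, ii in F major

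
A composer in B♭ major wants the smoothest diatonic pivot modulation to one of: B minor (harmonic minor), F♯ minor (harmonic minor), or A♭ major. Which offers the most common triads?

Triads of B♭ major: B♭ major (I), C minor (ii), D minor (iii), E♭ major (IV), F major (V), G minor (vi), A diminished (vii°).
B minor (harmonic minor) shares 0: none.
F♯ minor (harmonic minor) shares 0: none.
A♭ major shares 2: Cm, E♭.
The most common triads (2) are shared with A♭ major.

A♭ major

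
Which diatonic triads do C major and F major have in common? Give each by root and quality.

Triads in C major: C (I), Dm (ii), Em (iii), F (IV), G (V), Am (vi), Bdim (vii°).
Triads in F major: F (I), Gm (ii), Am (iii), Bb (IV), C (V), Dm (vi), Edim (vii°).
Shared triads with their functions: C (I in C major, V in F major); Dm (ii in C major, vi in F major); F (IV in C major, I in F major); Am (vi in C major, iii in F major).

C, Dm, F, Am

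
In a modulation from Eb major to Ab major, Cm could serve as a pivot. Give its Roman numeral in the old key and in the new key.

vi in Eb major; iii in Ab major

The scale of Eb major is Eb F G Ab Bb C D; C is degree 6, and the triad built there (C-Eb-G) is minor, so it is vi.
The scale of Ab major is Ab Bb C Db Eb F G; C is degree 3, and the triad built there (C-Eb-G) is minor, so it is iii.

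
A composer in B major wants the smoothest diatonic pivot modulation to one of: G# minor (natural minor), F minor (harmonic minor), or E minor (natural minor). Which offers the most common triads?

Triads of B major: B major (I), C# minor (ii), D# minor (iii), E major (IV), F# major (V), G# minor (vi), A# diminished (vii°).
G# minor (natural minor) shares 7: B, C#m, D#m, E, F#, G#m, A#dim.
F minor (harmonic minor) shares 0: none.
E minor (natural minor) shares 0: none.
The most common triads (7) are shared with G# minor.

G# minor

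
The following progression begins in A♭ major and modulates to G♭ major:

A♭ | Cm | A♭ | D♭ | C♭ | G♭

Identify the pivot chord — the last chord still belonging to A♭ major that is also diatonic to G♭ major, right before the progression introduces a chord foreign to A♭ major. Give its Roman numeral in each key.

D♭ — IV in A♭ major, V in G♭ major

Chords diatonic to A♭ major: A♭, B♭m, Cm, D♭, E♭, Fm, Gdim.
Reading the progression, the first chord not in that set is C♭, so the modulation leaves A♭ major there.
The chord immediately before C♭ is D♭, which is diatonic to both keys: IV in A♭ major and V in G♭ major.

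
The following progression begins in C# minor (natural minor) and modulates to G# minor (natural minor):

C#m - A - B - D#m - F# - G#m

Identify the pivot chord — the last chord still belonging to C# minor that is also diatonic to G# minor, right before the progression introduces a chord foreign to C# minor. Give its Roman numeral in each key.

B — VII in C# minor, III in G# minor

Chords diatonic to C# minor: C#m, D#dim, E, F#m, G#m, A, B.
Reading the progression, the first chord not in that set is D#m, so the modulation leaves C# minor there.
The chord immediately before D#m is B, which is diatonic to both keys: VII in C# minor and III in G# minor.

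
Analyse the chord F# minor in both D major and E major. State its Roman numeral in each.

The scale of D major is D E F# G A B C#; F# is degree 3, and the triad built there (F#-A-C#) is minor, so it is iii.
The scale of E major is E F# G# A B C# D#; F# is degree 2, and the triad built there (F#-A-C#) is minor, so it is ii.

iii in D major; ii in E major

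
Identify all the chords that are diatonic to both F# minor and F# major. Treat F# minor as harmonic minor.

C#, E#dim

Triads in F# minor (harmonic minor): F# minor (i), G# diminished (ii°), A augmented (III+), B minor (iv), C# major (V), D major (VI), E# diminished (vii°).
Triads in F# major: F# major (I), G# minor (ii), A# minor (iii), B major (IV), C# major (V), D# minor (vi), E# diminished (vii°).
Shared triads with their functions: C# major (V in F# minor, V in F# major); E# diminished (vii° in F# minor, vii° in F# major).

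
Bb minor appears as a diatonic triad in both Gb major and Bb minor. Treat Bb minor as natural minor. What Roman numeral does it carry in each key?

iii in Gb major; i in Bb minor

The scale of Gb major is Gb Ab Bb Cb Db Eb F; Bb is degree 3, and the triad built there (Bb-Db-F) is minor, so it is iii.
The scale of Bb minor (natural minor) is Bb C Db Eb F Gb Ab; Bb is degree 1, and the triad built there (Bb-Db-F) is minor, so it is i.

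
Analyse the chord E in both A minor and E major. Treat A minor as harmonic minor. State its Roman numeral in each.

The scale of A minor (harmonic minor) is A B C D E F G♯; E is degree 5, and the triad built there (E-G♯-B) is major, so it is V.
The scale of E major is E F♯ G♯ A B C♯ D♯; E is degree 1, and the triad built there (E-G♯-B) is major, so it is I.

V in A minor; I in E major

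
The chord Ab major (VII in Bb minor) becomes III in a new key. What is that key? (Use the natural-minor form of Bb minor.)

The numeral III denotes a major triad on scale degree 3. With Ab on degree 3, the tonic of the new key is F.
Degree 3 carries a major triad in natural-minor keys, so the destination is F minor.
Check: the diatonic triads of F minor (natural minor) are Fm (i), Gdim (ii°), Ab (III), Bbm (iv), Cm (v), Db (VI), Eb (VII) — Ab major is indeed III.

F minor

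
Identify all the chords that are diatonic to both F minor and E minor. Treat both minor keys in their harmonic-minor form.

C

Triads in F minor (harmonic minor): Fm (i), Gdim (ii°), Abaug (III+), Bbm (iv), C (V), Db (VI), Edim (vii°).
Triads in E minor (harmonic minor): Em (i), F#dim (ii°), Gaug (III+), Am (iv), B (V), C (VI), D#dim (vii°).
Shared triads with their functions: C (V in F minor, VI in E minor).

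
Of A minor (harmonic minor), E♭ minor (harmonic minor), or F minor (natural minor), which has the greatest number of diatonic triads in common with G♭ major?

E♭ minor

Triads of G♭ major: G♭ (I), A♭m (ii), B♭m (iii), C♭ (IV), D♭ (V), E♭m (vi), Fdim (vii°).
A minor (harmonic minor) shares 0: none.
E♭ minor (harmonic minor) shares 4: A♭m, C♭, E♭m, Fdim.
F minor (natural minor) shares 2: B♭m, D♭.
The most common triads (4) are shared with E♭ minor.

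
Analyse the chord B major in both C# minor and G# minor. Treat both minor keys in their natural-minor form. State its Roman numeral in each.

VII in C# minor; III in G# minor

The scale of C# minor (natural minor) is C# D# E F# G# A B; B is degree 7, and the triad built there (B-D#-F#) is major, so it is VII.
The scale of G# minor (natural minor) is G# A# B C# D# E F#; B is degree 3, and the triad built there (B-D#-F#) is major, so it is III.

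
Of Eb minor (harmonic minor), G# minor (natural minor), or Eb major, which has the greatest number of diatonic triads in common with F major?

Eb major

Triads of F major: F (I), Gm (ii), Am (iii), Bb (IV), C (V), Dm (vi), Edim (vii°).
Eb minor (harmonic minor) shares 1: Bb.
G# minor (natural minor) shares 0: none.
Eb major shares 2: Gm, Bb.
The most common triads (2) are shared with Eb major.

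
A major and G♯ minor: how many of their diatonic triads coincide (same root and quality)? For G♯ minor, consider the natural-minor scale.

Diatonic triads of A major: A major (I), B minor (ii), C♯ minor (iii), D major (IV), E major (V), F♯ minor (vi), G♯ diminished (vii°).
Diatonic triads of G♯ minor (natural minor): G♯ minor (i), A♯ diminished (ii°), B major (III), C♯ minor (iv), D♯ minor (v), E major (VI), F♯ major (VII).
Matching root and quality in both lists: C♯ minor, E major.
That gives 2 common triads.

2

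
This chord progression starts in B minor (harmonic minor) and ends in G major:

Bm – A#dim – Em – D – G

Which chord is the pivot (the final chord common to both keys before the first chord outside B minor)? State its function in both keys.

Em — iv in B minor, vi in G major

Chords diatonic to B minor: Bm, C#dim, Daug, Em, F#, G, A#dim.
Reading the progression, the first chord not in that set is D, so the modulation leaves B minor there.
The chord immediately before D is Em, which is diatonic to both keys: iv in B minor and vi in G major.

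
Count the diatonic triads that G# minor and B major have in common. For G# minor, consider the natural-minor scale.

Diatonic triads of G# minor (natural minor): G#m (i), A#dim (ii°), B (III), C#m (iv), D#m (v), E (VI), F# (VII).
Diatonic triads of B major: B (I), C#m (ii), D#m (iii), E (IV), F# (V), G#m (vi), A#dim (vii°).
Matching root and quality in both lists: G#m, A#dim, B, C#m, D#m, E, F#.
That gives 7 common triads.

7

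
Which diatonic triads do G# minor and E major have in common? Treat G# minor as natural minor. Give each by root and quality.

G#m, B, C#m, E

Triads in G# minor (natural minor): G# minor (i), A# diminished (ii°), B major (III), C# minor (iv), D# minor (v), E major (VI), F# major (VII).
Triads in E major: E major (I), F# minor (ii), G# minor (iii), A major (IV), B major (V), C# minor (vi), D# diminished (vii°).
Shared triads with their functions: G# minor (i in G# minor, iii in E major); B major (III in G# minor, V in E major); C# minor (iv in G# minor, vi in E major); E major (VI in G# minor, I in E major).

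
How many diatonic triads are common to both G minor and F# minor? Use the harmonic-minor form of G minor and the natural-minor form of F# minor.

Diatonic triads of G minor (harmonic minor): Gm (i), Adim (ii°), Bbaug (III+), Cm (iv), D (V), Eb (VI), F#dim (vii°).
Diatonic triads of F# minor (natural minor): F#m (i), G#dim (ii°), A (III), Bm (iv), C#m (v), D (VI), E (VII).
Matching root and quality in both lists: D.
That gives 1 common triad.

1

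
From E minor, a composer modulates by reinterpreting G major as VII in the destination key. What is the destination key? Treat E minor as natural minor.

The numeral VII denotes a major triad on scale degree 7. With G on degree 7, the tonic of the new key is A.
Degree 7 carries a major triad in natural-minor keys, so the destination is A minor.
Check: the diatonic triads of A minor (natural minor) are Am (i), Bdim (ii°), C (III), Dm (iv), Em (v), F (VI), G (VII) — G major is indeed VII.

A minor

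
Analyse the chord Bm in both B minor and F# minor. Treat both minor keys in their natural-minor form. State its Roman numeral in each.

i in B minor; iv in F# minor

The scale of B minor (natural minor) is B C# D E F# G A; B is degree 1, and the triad built there (B-D-F#) is minor, so it is i.
The scale of F# minor (natural minor) is F# G# A B C# D E; B is degree 4, and the triad built there (B-D-F#) is minor, so it is iv.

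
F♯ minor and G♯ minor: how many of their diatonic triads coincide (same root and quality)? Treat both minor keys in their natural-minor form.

2

Diatonic triads of F♯ minor (natural minor): F♯m (i), G♯dim (ii°), A (III), Bm (iv), C♯m (v), D (VI), E (VII).
Diatonic triads of G♯ minor (natural minor): G♯m (i), A♯dim (ii°), B (III), C♯m (iv), D♯m (v), E (VI), F♯ (VII).
Matching root and quality in both lists: C♯m, E.
That gives 2 common triads.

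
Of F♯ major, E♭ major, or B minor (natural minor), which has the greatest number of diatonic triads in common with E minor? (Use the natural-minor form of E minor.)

Triads of E minor (natural minor): E minor (i), F♯ diminished (ii°), G major (III), A minor (iv), B minor (v), C major (VI), D major (VII).
F♯ major shares 0: none.
E♭ major shares 0: none.
B minor (natural minor) shares 4: Em, G, Bm, D.
The most common triads (4) are shared with B minor.

B minor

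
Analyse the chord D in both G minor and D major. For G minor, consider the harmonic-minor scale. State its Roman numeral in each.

The scale of G minor (harmonic minor) is G A Bb C D Eb F#; D is degree 5, and the triad built there (D-F#-A) is major, so it is V.
The scale of D major is D E F# G A B C#; D is degree 1, and the triad built there (D-F#-A) is major, so it is I.

V in G minor; I in D major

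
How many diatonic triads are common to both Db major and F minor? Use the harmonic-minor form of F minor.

Diatonic triads of Db major: Db (I), Ebm (ii), Fm (iii), Gb (IV), Ab (V), Bbm (vi), Cdim (vii°).
Diatonic triads of F minor (harmonic minor): Fm (i), Gdim (ii°), Abaug (III+), Bbm (iv), C (V), Db (VI), Edim (vii°).
Matching root and quality in both lists: Db, Fm, Bbm.
That gives 3 common triads.

3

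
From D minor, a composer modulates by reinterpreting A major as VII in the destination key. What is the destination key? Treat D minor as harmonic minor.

The numeral VII denotes a major triad on scale degree 7. With A on degree 7, the tonic of the new key is B.
Degree 7 carries a major triad in natural-minor keys, so the destination is B minor.
Check: the diatonic triads of B minor (natural minor) are Bm (i), C#dim (ii°), D (III), Em (iv), F#m (v), G (VI), A (VII) — A major is indeed VII.

B minor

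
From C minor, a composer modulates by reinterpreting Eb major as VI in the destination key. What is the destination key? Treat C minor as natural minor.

The numeral VI denotes a major triad on scale degree 6. With Eb on degree 6, the tonic of the new key is G.
Degree 6 carries a major triad in minor keys, so the destination is G minor.
Check: the diatonic triads of G minor (natural minor) are Gm (i), Adim (ii°), Bb (III), Cm (iv), Dm (v), Eb (VI), F (VII) — Eb major is indeed VI.

G minor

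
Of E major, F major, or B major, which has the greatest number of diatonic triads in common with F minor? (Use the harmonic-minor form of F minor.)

F major

Triads of F minor (harmonic minor): Fm (i), Gdim (ii°), Abaug (III+), Bbm (iv), C (V), Db (VI), Edim (vii°).
E major shares 0: none.
F major shares 2: C, Edim.
B major shares 0: none.
The most common triads (2) are shared with F major.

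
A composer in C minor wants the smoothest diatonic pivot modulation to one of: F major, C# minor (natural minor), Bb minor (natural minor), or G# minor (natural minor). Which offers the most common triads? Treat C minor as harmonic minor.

Triads of C minor (harmonic minor): C minor (i), D diminished (ii°), Eb augmented (III+), F minor (iv), G major (V), Ab major (VI), B diminished (vii°).
F major shares 0: none.
C# minor (natural minor) shares 0: none.
Bb minor (natural minor) shares 2: Fm, Ab.
G# minor (natural minor) shares 0: none.
The most common triads (2) are shared with Bb minor.

Bb minor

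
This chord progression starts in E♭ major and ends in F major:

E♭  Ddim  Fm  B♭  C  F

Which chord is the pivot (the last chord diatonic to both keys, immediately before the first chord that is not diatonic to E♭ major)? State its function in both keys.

Chords diatonic to E♭ major: E♭, Fm, Gm, A♭, B♭, Cm, Ddim.
Reading the progression, the first chord not in that set is C, so the modulation leaves E♭ major there.
The chord immediately before C is B♭, which is diatonic to both keys: V in E♭ major and IV in F major.

B♭ — V in E♭ major, IV in F major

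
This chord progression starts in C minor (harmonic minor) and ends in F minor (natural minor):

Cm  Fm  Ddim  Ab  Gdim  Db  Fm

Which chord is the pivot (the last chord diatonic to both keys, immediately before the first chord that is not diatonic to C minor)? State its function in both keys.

Chords diatonic to C minor: Cm, Ddim, Ebaug, Fm, G, Ab, Bdim.
Reading the progression, the first chord not in that set is Gdim, so the modulation leaves C minor there.
The chord immediately before Gdim is Ab, which is diatonic to both keys: VI in C minor and III in F minor.

Ab — VI in C minor, III in F minor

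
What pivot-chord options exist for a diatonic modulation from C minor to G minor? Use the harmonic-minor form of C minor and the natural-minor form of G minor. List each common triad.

Triads in C minor (harmonic minor): Cm (i), Ddim (ii°), Ebaug (III+), Fm (iv), G (V), Ab (VI), Bdim (vii°).
Triads in G minor (natural minor): Gm (i), Adim (ii°), Bb (III), Cm (iv), Dm (v), Eb (VI), F (VII).
Shared triads with their functions: Cm (i in C minor, iv in G minor).

Cm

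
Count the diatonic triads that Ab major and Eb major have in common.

Diatonic triads of Ab major: Ab (I), Bbm (ii), Cm (iii), Db (IV), Eb (V), Fm (vi), Gdim (vii°).
Diatonic triads of Eb major: Eb (I), Fm (ii), Gm (iii), Ab (IV), Bb (V), Cm (vi), Ddim (vii°).
Matching root and quality in both lists: Ab, Cm, Eb, Fm.
That gives 4 common triads.

4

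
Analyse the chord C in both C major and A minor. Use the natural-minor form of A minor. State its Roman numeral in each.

I in C major; III in A minor

The scale of C major is C D E F G A B; C is degree 1, and the triad built there (C-E-G) is major, so it is I.
The scale of A minor (natural minor) is A B C D E F G; C is degree 3, and the triad built there (C-E-G) is major, so it is III.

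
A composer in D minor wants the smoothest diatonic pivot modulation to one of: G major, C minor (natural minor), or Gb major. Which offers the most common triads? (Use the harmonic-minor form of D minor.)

Triads of D minor (harmonic minor): Dm (i), Edim (ii°), Faug (III+), Gm (iv), A (V), Bb (VI), C#dim (vii°).
G major shares 0: none.
C minor (natural minor) shares 2: Gm, Bb.
Gb major shares 0: none.
The most common triads (2) are shared with C minor.

C minor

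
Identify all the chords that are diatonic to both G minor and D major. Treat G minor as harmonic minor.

D

Triads in G minor (harmonic minor): G minor (i), A diminished (ii°), Bb augmented (III+), C minor (iv), D major (V), Eb major (VI), F# diminished (vii°).
Triads in D major: D major (I), E minor (ii), F# minor (iii), G major (IV), A major (V), B minor (vi), C# diminished (vii°).
Shared triads with their functions: D major (V in G minor, I in D major).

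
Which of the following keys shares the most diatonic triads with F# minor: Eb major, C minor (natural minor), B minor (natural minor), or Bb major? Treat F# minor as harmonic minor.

Triads of F# minor (harmonic minor): F# minor (i), G# diminished (ii°), A augmented (III+), B minor (iv), C# major (V), D major (VI), E# diminished (vii°).
Eb major shares 0: none.
C minor (natural minor) shares 0: none.
B minor (natural minor) shares 3: F#m, Bm, D.
Bb major shares 0: none.
The most common triads (3) are shared with B minor.

B minor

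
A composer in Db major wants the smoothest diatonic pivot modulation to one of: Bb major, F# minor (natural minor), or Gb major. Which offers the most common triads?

Gb major

Triads of Db major: Db (I), Ebm (ii), Fm (iii), Gb (IV), Ab (V), Bbm (vi), Cdim (vii°).
Bb major shares 0: none.
F# minor (natural minor) shares 0: none.
Gb major shares 4: Db, Ebm, Gb, Bbm.
The most common triads (4) are shared with Gb major.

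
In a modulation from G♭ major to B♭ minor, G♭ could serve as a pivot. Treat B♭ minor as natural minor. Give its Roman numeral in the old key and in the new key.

I in G♭ major; VI in B♭ minor

The scale of G♭ major is G♭ A♭ B♭ C♭ D♭ E♭ F; G♭ is degree 1, and the triad built there (G♭-B♭-D♭) is major, so it is I.
The scale of B♭ minor (natural minor) is B♭ C D♭ E♭ F G♭ A♭; G♭ is degree 6, and the triad built there (G♭-B♭-D♭) is major, so it is VI.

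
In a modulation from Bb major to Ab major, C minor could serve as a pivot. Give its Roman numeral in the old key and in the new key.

The scale of Bb major is Bb C D Eb F G A; C is degree 2, and the triad built there (C-Eb-G) is minor, so it is ii.
The scale of Ab major is Ab Bb C Db Eb F G; C is degree 3, and the triad built there (C-Eb-G) is minor, so it is iii.

ii in Bb major; iii in Ab major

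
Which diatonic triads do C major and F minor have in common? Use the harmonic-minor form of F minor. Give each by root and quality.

C

Triads in C major: C (I), Dm (ii), Em (iii), F (IV), G (V), Am (vi), Bdim (vii°).
Triads in F minor (harmonic minor): Fm (i), Gdim (ii°), Abaug (III+), Bbm (iv), C (V), Db (VI), Edim (vii°).
Shared triads with their functions: C (I in C major, V in F minor).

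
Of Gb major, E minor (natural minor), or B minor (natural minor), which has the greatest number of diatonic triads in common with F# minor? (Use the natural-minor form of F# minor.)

Triads of F# minor (natural minor): F#m (i), G#dim (ii°), A (III), Bm (iv), C#m (v), D (VI), E (VII).
Gb major shares 0: none.
E minor (natural minor) shares 2: Bm, D.
B minor (natural minor) shares 4: F#m, A, Bm, D.
The most common triads (4) are shared with B minor.

B minor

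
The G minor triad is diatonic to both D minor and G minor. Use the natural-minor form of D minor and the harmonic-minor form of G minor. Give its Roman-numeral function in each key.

iv in D minor; i in G minor

The scale of D minor (natural minor) is D E F G A Bb C; G is degree 4, and the triad built there (G-Bb-D) is minor, so it is iv.
The scale of G minor (harmonic minor) is G A Bb C D Eb F#; G is degree 1, and the triad built there (G-Bb-D) is minor, so it is i.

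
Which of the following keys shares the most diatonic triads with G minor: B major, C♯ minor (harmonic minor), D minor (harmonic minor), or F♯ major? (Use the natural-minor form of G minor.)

Triads of G minor (natural minor): Gm (i), Adim (ii°), B♭ (III), Cm (iv), Dm (v), E♭ (VI), F (VII).
B major shares 0: none.
C♯ minor (harmonic minor) shares 0: none.
D minor (harmonic minor) shares 3: Gm, B♭, Dm.
F♯ major shares 0: none.
The most common triads (3) are shared with D minor.

D minor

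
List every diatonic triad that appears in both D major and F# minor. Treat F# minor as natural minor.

Triads in D major: D major (I), E minor (ii), F# minor (iii), G major (IV), A major (V), B minor (vi), C# diminished (vii°).
Triads in F# minor (natural minor): F# minor (i), G# diminished (ii°), A major (III), B minor (iv), C# minor (v), D major (VI), E major (VII).
Shared triads with their functions: D major (I in D major, VI in F# minor); F# minor (iii in D major, i in F# minor); A major (V in D major, III in F# minor); B minor (vi in D major, iv in F# minor).

D, F#m, A, Bm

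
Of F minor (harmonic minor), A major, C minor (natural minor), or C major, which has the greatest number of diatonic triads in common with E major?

Triads of E major: E (I), F#m (ii), G#m (iii), A (IV), B (V), C#m (vi), D#dim (vii°).
F minor (harmonic minor) shares 0: none.
A major shares 4: E, F#m, A, C#m.
C minor (natural minor) shares 0: none.
C major shares 0: none.
The most common triads (4) are shared with A major.

A major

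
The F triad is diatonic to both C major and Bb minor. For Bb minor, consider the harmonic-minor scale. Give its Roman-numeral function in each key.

The scale of C major is C D E F G A B; F is degree 4, and the triad built there (F-A-C) is major, so it is IV.
The scale of Bb minor (harmonic minor) is Bb C Db Eb F Gb A; F is degree 5, and the triad built there (F-A-C) is major, so it is V.

IV in C major; V in Bb minor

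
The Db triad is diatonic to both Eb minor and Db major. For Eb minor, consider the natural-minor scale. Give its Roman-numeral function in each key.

The scale of Eb minor (natural minor) is Eb F Gb Ab Bb Cb Db; Db is degree 7, and the triad built there (Db-F-Ab) is major, so it is VII.
The scale of Db major is Db Eb F Gb Ab Bb C; Db is degree 1, and the triad built there (Db-F-Ab) is major, so it is I.

VII in Eb minor; I in Db major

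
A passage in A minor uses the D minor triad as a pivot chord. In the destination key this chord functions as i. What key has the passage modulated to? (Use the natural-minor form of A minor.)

D minor

The numeral i denotes a minor triad on scale degree 1. With D on degree 1, the tonic of the new key is D.
Degree 1 carries a minor triad in minor keys, so the destination is D minor.
Check: the diatonic triads of D minor (natural minor) are Dm (i), Edim (ii°), F (III), Gm (iv), Am (v), Bb (VI), C (VII) — D minor is indeed i.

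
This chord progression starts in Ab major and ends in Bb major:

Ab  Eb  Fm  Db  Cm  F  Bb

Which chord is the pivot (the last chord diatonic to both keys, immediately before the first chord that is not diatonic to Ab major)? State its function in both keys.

Cm — iii in Ab major, ii in Bb major

Chords diatonic to Ab major: Ab, Bbm, Cm, Db, Eb, Fm, Gdim.
Reading the progression, the first chord not in that set is F, so the modulation leaves Ab major there.
The chord immediately before F is Cm, which is diatonic to both keys: iii in Ab major and ii in Bb major.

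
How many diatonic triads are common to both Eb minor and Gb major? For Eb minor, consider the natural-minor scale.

7

Diatonic triads of Eb minor (natural minor): Ebm (i), Fdim (ii°), Gb (III), Abm (iv), Bbm (v), Cb (VI), Db (VII).
Diatonic triads of Gb major: Gb (I), Abm (ii), Bbm (iii), Cb (IV), Db (V), Ebm (vi), Fdim (vii°).
Matching root and quality in both lists: Ebm, Fdim, Gb, Abm, Bbm, Cb, Db.
That gives 7 common triads.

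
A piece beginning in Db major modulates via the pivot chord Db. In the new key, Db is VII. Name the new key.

The numeral VII denotes a major triad on scale degree 7. With Db on degree 7, the tonic of the new key is Eb.
Degree 7 carries a major triad in natural-minor keys, so the destination is Eb minor.
Check: the diatonic triads of Eb minor (natural minor) are Ebm (i), Fdim (ii°), Gb (III), Abm (iv), Bbm (v), Cb (VI), Db (VII) — Db is indeed VII.

Eb minor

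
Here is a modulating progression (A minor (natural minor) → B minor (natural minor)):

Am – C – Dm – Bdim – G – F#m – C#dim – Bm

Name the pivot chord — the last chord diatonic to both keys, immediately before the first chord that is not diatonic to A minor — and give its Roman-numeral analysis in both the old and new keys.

G — VII in A minor, VI in B minor

Chords diatonic to A minor: Am, Bdim, C, Dm, Em, F, G.
Reading the progression, the first chord not in that set is F#m, so the modulation leaves A minor there.
The chord immediately before F#m is G, which is diatonic to both keys: VII in A minor and VI in B minor.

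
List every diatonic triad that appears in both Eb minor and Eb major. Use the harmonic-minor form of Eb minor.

Triads in Eb minor (harmonic minor): Ebm (i), Fdim (ii°), Gbaug (III+), Abm (iv), Bb (V), Cb (VI), Ddim (vii°).
Triads in Eb major: Eb (I), Fm (ii), Gm (iii), Ab (IV), Bb (V), Cm (vi), Ddim (vii°).
Shared triads with their functions: Bb (V in Eb minor, V in Eb major); Ddim (vii° in Eb minor, vii° in Eb major).

Bb, Ddim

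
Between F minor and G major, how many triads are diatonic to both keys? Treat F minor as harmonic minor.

1

Diatonic triads of F minor (harmonic minor): F minor (i), G diminished (ii°), Ab augmented (III+), Bb minor (iv), C major (V), Db major (VI), E diminished (vii°).
Diatonic triads of G major: G major (I), A minor (ii), B minor (iii), C major (IV), D major (V), E minor (vi), F# diminished (vii°).
Matching root and quality in both lists: C major.
That gives 1 common triad.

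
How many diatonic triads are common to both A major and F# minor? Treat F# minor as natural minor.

7

Diatonic triads of A major: A (I), Bm (ii), C#m (iii), D (IV), E (V), F#m (vi), G#dim (vii°).
Diatonic triads of F# minor (natural minor): F#m (i), G#dim (ii°), A (III), Bm (iv), C#m (v), D (VI), E (VII).
Matching root and quality in both lists: A, Bm, C#m, D, E, F#m, G#dim.
That gives 7 common triads.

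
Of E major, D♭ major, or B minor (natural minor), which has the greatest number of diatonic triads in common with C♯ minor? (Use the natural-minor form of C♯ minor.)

Triads of C♯ minor (natural minor): C♯ minor (i), D♯ diminished (ii°), E major (III), F♯ minor (iv), G♯ minor (v), A major (VI), B major (VII).
E major shares 7: C♯m, D♯dim, E, F♯m, G♯m, A, B.
D♭ major shares 0: none.
B minor (natural minor) shares 2: F♯m, A.
The most common triads (7) are shared with E major.

E major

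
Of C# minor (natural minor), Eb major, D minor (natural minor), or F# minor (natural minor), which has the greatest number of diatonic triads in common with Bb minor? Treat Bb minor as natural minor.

Triads of Bb minor (natural minor): Bbm (i), Cdim (ii°), Db (III), Ebm (iv), Fm (v), Gb (VI), Ab (VII).
C# minor (natural minor) shares 0: none.
Eb major shares 2: Fm, Ab.
D minor (natural minor) shares 0: none.
F# minor (natural minor) shares 0: none.
The most common triads (2) are shared with Eb major.

Eb major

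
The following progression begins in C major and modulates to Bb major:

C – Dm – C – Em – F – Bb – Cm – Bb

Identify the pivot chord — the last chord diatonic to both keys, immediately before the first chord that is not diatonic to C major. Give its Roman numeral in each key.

Chords diatonic to C major: C, Dm, Em, F, G, Am, Bdim.
Reading the progression, the first chord not in that set is Bb, so the modulation leaves C major there.
The chord immediately before Bb is F, which is diatonic to both keys: IV in C major and V in Bb major.

F — IV in C major, V in Bb major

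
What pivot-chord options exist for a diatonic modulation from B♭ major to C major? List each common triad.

Dm, F

Triads in B♭ major: B♭ (I), Cm (ii), Dm (iii), E♭ (IV), F (V), Gm (vi), Adim (vii°).
Triads in C major: C (I), Dm (ii), Em (iii), F (IV), G (V), Am (vi), Bdim (vii°).
Shared triads with their functions: Dm (iii in B♭ major, ii in C major); F (V in B♭ major, IV in C major).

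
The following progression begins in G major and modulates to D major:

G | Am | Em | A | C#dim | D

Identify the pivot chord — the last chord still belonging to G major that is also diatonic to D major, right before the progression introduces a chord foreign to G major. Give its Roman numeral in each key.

Chords diatonic to G major: G, Am, Bm, C, D, Em, F#dim.
Reading the progression, the first chord not in that set is A, so the modulation leaves G major there.
The chord immediately before A is Em, which is diatonic to both keys: vi in G major and ii in D major.

Em — vi in G major, ii in D major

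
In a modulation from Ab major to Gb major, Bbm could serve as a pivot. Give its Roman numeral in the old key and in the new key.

ii in Ab major; iii in Gb major

The scale of Ab major is Ab Bb C Db Eb F G; Bb is degree 2, and the triad built there (Bb-Db-F) is minor, so it is ii.
The scale of Gb major is Gb Ab Bb Cb Db Eb F; Bb is degree 3, and the triad built there (Bb-Db-F) is minor, so it is iii.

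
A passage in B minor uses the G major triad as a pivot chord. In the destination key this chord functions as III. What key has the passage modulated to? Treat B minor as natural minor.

E minor

The numeral III denotes a major triad on scale degree 3. With G on degree 3, the tonic of the new key is E.
Degree 3 carries a major triad in natural-minor keys, so the destination is E minor.
Check: the diatonic triads of E minor (natural minor) are Em (i), F#dim (ii°), G (III), Am (iv), Bm (v), C (VI), D (VII) — G major is indeed III.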